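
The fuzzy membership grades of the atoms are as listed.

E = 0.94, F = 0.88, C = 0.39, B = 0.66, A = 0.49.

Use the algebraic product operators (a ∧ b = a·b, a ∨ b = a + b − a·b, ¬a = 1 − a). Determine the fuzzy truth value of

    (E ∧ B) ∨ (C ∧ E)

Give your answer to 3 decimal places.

0.760

E ∧ B = a·b on (0.9400, 0.6600) = 0.6204
C ∧ E = a·b on (0.3900, 0.9400) = 0.3666
(E ∧ B) ∨ (C ∧ E) = a + b − a·b on (0.6204, 0.3666) = 0.7596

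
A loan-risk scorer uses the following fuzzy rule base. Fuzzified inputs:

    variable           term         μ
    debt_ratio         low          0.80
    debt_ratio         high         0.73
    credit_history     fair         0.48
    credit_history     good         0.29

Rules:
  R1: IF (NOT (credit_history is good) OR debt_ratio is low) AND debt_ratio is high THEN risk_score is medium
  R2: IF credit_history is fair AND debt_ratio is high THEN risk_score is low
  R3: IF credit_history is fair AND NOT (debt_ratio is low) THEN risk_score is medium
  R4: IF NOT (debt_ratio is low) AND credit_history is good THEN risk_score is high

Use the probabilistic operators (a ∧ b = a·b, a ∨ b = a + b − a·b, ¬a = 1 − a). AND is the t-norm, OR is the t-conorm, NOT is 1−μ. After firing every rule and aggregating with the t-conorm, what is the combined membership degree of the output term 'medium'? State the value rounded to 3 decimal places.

R1: (¬good=1−0.29=0.71 OR low=0.80) = 0.9420; AND[a·b] with high=0.73 → w = 0.6877
R2: fair=0.48, high=0.73; AND[a·b] → w = 0.3504
R3: fair=0.48, ¬low=1−0.80=0.20; AND[a·b] → w = 0.0960
R4: ¬low=1−0.80=0.20, good=0.29; AND[a·b] → w = 0.0580
Rules with consequent 'medium': {R1, R3} → strengths 0.6877, 0.0960
Aggregate via t-conorm [a + b − a·b]: 0.7176

0.718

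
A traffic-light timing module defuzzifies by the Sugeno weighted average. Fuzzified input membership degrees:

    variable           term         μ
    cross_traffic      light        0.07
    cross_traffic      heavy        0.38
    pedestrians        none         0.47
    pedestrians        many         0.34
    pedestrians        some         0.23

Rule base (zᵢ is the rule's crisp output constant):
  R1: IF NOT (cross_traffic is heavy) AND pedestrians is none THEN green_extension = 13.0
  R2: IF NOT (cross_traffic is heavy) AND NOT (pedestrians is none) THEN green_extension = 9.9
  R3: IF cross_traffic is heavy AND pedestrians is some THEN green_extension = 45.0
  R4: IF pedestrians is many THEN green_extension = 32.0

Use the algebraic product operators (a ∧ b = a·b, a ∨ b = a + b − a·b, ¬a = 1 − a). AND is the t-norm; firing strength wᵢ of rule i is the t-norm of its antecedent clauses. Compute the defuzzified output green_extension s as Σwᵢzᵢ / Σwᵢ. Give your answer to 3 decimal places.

R1 (z=13.0): ¬heavy=1−0.38=0.62, none=0.47; AND[a·b] → w = 0.2914
R2 (z=9.9): ¬heavy=1−0.38=0.62, ¬none=1−0.47=0.53; AND[a·b] → w = 0.3286
R3 (z=45.0): heavy=0.38, some=0.23; AND[a·b] → w = 0.0874
R4 (z=32.0): many=0.34 → w = 0.3400
Weighted average = (0.2914·13.0 + 0.3286·9.9 + 0.0874·45.0 + 0.3400·32.0) / (0.2914 + 0.3286 + 0.0874 + 0.3400)
  = 21.8543 / 1.0474 = 20.865

20.865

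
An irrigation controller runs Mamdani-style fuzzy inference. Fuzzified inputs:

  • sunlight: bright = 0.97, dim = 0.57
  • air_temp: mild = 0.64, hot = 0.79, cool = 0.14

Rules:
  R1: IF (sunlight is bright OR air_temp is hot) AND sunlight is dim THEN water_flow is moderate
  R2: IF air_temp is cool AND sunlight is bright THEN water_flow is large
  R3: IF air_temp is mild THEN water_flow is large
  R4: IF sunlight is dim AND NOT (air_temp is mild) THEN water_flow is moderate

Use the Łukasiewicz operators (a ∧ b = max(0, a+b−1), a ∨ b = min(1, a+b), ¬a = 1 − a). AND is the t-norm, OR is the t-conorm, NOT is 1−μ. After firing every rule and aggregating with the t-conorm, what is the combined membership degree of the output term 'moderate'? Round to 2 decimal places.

0.57

R1: (bright=0.97 OR hot=0.79) = 1.00; AND[max(0, a+b−1)] with dim=0.57 → w = 0.57
R2: cool=0.14, bright=0.97; AND[max(0, a+b−1)] → w = 0.11
R3: mild=0.64 → w = 0.64
R4: dim=0.57, ¬mild=1−0.64=0.36; AND[max(0, a+b−1)] → w = 0.00
Rules with consequent 'moderate': {R1, R4} → strengths 0.57, 0.00
Aggregate via t-conorm [min(1, a+b)]: 0.57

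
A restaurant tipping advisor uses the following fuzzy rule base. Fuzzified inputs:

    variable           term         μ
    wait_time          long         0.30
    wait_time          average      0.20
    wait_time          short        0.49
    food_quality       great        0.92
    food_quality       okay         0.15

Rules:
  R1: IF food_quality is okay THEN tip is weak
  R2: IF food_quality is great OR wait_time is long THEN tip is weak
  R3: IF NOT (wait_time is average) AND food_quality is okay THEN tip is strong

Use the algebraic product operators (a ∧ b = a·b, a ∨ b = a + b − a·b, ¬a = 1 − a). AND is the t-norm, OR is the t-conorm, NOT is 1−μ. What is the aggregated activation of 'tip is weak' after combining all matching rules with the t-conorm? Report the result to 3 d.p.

R1: okay=0.15 → w = 0.1500
R2: great=0.92, long=0.30; OR[a + b − a·b] → w = 0.9440
R3: ¬average=1−0.20=0.80, okay=0.15; AND[a·b] → w = 0.1200
Rules with consequent 'weak': {R1, R2} → strengths 0.1500, 0.9440
Aggregate via t-conorm [a + b − a·b]: 0.9524

0.952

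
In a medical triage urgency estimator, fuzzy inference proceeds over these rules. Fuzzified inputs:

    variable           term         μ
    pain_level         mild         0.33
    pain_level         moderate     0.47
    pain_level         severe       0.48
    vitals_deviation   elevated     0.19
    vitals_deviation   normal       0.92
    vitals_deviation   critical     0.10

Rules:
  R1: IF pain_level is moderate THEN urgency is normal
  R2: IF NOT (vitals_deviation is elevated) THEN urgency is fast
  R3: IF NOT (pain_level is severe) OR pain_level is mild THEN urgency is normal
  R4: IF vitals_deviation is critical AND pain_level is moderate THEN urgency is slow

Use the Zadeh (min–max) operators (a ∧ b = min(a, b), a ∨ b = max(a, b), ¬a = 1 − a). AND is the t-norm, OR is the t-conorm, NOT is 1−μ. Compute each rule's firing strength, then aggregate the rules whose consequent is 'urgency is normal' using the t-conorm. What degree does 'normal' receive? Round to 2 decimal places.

R1: moderate=0.47 → w = 0.47
R2: ¬elevated=1−0.19=0.81 → w = 0.81
R3: ¬severe=1−0.48=0.52, mild=0.33; OR[max(a, b)] → w = 0.52
R4: critical=0.10, moderate=0.47; AND[min(a, b)] → w = 0.10
Rules with consequent 'normal': {R1, R3} → strengths 0.47, 0.52
Aggregate via t-conorm [max(a, b)]: 0.52

0.52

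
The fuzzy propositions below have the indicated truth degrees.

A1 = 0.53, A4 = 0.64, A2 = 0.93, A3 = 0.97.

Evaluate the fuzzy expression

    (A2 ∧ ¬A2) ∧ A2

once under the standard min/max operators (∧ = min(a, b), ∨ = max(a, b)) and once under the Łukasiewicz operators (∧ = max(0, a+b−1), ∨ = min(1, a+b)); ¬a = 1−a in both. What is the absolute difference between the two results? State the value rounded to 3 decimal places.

Under standard min/max:
  ¬A2 = 1 − 0.93 = 0.07
  A2 ∧ ¬A2 = min(a, b) on (0.93, 0.07) = 0.07
  (A2 ∧ ¬A2) ∧ A2 = min(a, b) on (0.07, 0.93) = 0.07
  → value = 0.0700
Under Łukasiewicz:
  ¬A2 = 1 − 0.93 = 0.07
  A2 ∧ ¬A2 = max(0, a+b−1) on (0.93, 0.07) = 0.00
  (A2 ∧ ¬A2) ∧ A2 = max(0, a+b−1) on (0.00, 0.93) = 0.00
  → value = 0.0000
|0.0700 − 0.0000| = 0.070

0.070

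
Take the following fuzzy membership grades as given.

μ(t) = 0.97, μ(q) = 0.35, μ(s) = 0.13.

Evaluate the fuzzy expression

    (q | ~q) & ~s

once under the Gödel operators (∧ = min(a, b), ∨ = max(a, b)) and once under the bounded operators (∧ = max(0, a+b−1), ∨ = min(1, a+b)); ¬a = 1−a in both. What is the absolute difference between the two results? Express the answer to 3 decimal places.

0.220

Under Gödel:
  ~q = 1 − 0.35 = 0.65
  q | ~q = max(a, b) on (0.35, 0.65) = 0.65
  ~s = 1 − 0.13 = 0.87
  (q | ~q) & ~s = min(a, b) on (0.65, 0.87) = 0.65
  → value = 0.6500
Under bounded:
  ~q = 1 − 0.35 = 0.65
  q | ~q = min(1, a+b) on (0.35, 0.65) = 1.00
  ~s = 1 − 0.13 = 0.87
  (q | ~q) & ~s = max(0, a+b−1) on (1.00, 0.87) = 0.87
  → value = 0.8700
|0.6500 − 0.8700| = 0.220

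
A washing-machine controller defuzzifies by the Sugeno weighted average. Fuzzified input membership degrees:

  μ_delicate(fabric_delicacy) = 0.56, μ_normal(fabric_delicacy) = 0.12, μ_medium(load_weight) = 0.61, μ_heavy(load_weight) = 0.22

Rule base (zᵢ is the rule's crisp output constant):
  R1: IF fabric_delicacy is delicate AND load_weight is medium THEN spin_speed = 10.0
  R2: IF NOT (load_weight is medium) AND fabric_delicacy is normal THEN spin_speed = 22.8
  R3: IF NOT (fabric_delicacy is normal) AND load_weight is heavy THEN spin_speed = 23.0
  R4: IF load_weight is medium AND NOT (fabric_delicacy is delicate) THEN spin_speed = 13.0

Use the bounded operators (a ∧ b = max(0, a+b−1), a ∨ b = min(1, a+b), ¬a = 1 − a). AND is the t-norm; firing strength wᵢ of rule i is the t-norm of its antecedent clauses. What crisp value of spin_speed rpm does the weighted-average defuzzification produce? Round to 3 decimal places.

14.531

R1 (z=10.0): delicate=0.56, medium=0.61; AND[max(0, a+b−1)] → w = 0.17
R2 (z=22.8): ¬medium=1−0.61=0.39, normal=0.12; AND[max(0, a+b−1)] → w = 0.00
R3 (z=23.0): ¬normal=1−0.12=0.88, heavy=0.22; AND[max(0, a+b−1)] → w = 0.10
R4 (z=13.0): medium=0.61, ¬delicate=1−0.56=0.44; AND[max(0, a+b−1)] → w = 0.05
Weighted average = (0.17·10.0 + 0.00·22.8 + 0.10·23.0 + 0.05·13.0) / (0.17 + 0.00 + 0.10 + 0.05)
  = 4.6500 / 0.3200 = 14.531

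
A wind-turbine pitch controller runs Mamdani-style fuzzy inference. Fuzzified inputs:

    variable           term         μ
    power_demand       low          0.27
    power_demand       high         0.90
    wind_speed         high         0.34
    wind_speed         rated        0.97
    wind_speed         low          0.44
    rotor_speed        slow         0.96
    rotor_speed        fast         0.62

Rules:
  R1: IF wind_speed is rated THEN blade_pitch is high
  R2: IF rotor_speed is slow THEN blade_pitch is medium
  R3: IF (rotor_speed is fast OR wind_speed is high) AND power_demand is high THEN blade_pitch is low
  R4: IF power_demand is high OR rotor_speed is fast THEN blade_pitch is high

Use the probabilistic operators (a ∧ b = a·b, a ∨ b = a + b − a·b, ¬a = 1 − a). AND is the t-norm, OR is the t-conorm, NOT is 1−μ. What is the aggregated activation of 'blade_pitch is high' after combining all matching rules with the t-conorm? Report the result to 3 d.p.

0.999

R1: rated=0.97 → w = 0.9700
R2: slow=0.96 → w = 0.9600
R3: (fast=0.62 OR high=0.34) = 0.7492; AND[a·b] with high=0.90 → w = 0.6743
R4: high=0.90, fast=0.62; OR[a + b − a·b] → w = 0.9620
Rules with consequent 'high': {R1, R4} → strengths 0.9700, 0.9620
Aggregate via t-conorm [a + b − a·b]: 0.9989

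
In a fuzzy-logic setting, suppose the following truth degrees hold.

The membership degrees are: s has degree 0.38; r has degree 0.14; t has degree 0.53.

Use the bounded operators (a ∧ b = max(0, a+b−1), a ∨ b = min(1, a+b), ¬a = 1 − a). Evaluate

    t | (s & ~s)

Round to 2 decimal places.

0.53

~s = 1 − 0.38 = 0.62
s & ~s = max(0, a+b−1) on (0.38, 0.62) = 0.00
t | (s & ~s) = min(1, a+b) on (0.53, 0.00) = 0.53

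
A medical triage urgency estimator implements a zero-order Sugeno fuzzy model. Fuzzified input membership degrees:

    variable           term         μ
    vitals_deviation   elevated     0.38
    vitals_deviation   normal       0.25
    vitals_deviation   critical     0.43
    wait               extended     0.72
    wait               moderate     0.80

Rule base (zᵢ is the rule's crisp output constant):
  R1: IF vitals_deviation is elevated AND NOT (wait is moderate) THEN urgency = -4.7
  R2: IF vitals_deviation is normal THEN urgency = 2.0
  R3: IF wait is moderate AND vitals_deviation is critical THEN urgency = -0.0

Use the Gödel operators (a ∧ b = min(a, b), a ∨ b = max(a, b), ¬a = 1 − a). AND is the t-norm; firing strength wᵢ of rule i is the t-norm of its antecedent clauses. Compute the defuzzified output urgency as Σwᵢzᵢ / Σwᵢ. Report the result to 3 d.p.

-0.500

R1 (z=-4.7): elevated=0.38, ¬moderate=1−0.80=0.20; AND[min(a, b)] → w = 0.20
R2 (z=2.0): normal=0.25 → w = 0.25
R3 (z=-0.0): moderate=0.80, critical=0.43; AND[min(a, b)] → w = 0.43
Weighted average = (0.20·-4.7 + 0.25·2.0 + 0.43·-0.0) / (0.20 + 0.25 + 0.43)
  = -0.4400 / 0.8800 = -0.500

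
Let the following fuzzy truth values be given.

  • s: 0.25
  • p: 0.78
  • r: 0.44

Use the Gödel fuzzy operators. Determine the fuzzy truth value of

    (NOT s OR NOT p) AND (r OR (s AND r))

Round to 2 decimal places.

NOT s = 1 − 0.25 = 0.75
NOT p = 1 − 0.78 = 0.22
NOT s OR NOT p = max(a, b) on (0.75, 0.22) = 0.75
s AND r = min(a, b) on (0.25, 0.44) = 0.25
r OR (s AND r) = max(a, b) on (0.44, 0.25) = 0.44
(NOT s OR NOT p) AND (r OR (s AND r)) = min(a, b) on (0.75, 0.44) = 0.44

0.44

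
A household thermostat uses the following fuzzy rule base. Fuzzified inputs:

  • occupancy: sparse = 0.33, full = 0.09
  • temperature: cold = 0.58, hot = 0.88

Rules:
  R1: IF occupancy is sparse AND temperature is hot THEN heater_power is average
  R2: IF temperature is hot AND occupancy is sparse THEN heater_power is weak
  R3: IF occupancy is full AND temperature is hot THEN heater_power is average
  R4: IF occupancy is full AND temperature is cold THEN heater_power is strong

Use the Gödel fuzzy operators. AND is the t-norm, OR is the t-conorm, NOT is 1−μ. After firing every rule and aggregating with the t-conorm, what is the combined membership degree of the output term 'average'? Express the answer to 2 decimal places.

R1: sparse=0.33, hot=0.88; AND[min(a, b)] → w = 0.33
R2: hot=0.88, sparse=0.33; AND[min(a, b)] → w = 0.33
R3: full=0.09, hot=0.88; AND[min(a, b)] → w = 0.09
R4: full=0.09, cold=0.58; AND[min(a, b)] → w = 0.09
Rules with consequent 'average': {R1, R3} → strengths 0.33, 0.09
Aggregate via t-conorm [max(a, b)]: 0.33

0.33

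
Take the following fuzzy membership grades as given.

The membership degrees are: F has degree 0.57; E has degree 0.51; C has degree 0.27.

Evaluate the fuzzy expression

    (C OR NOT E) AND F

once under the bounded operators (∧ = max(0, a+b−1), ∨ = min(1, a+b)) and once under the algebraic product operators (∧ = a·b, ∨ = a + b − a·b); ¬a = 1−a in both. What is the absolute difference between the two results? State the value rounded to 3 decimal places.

0.028

Under bounded:
  NOT E = 1 − 0.51 = 0.49
  C OR NOT E = min(1, a+b) on (0.27, 0.49) = 0.76
  (C OR NOT E) AND F = max(0, a+b−1) on (0.76, 0.57) = 0.33
  → value = 0.3300
Under algebraic product:
  NOT E = 1 − 0.5100 = 0.4900
  C OR NOT E = a + b − a·b on (0.2700, 0.4900) = 0.6277
  (C OR NOT E) AND F = a·b on (0.6277, 0.5700) = 0.3578
  → value = 0.3578
|0.3300 − 0.3578| = 0.028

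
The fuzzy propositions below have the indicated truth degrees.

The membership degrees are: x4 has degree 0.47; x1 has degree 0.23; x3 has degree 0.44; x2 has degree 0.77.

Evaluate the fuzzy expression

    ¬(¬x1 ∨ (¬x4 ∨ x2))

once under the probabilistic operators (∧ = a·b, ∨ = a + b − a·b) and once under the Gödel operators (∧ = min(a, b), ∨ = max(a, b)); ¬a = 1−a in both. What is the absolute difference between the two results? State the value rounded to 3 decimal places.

Under probabilistic:
  ¬x1 = 1 − 0.2300 = 0.7700
  ¬x4 = 1 − 0.4700 = 0.5300
  ¬x4 ∨ x2 = a + b − a·b on (0.5300, 0.7700) = 0.8919
  ¬x1 ∨ (¬x4 ∨ x2) = a + b − a·b on (0.7700, 0.8919) = 0.9751
  ¬(¬x1 ∨ (¬x4 ∨ x2)) = 1 − 0.9751 = 0.0249
  → value = 0.0249
Under Gödel:
  ¬x1 = 1 − 0.23 = 0.77
  ¬x4 = 1 − 0.47 = 0.53
  ¬x4 ∨ x2 = max(a, b) on (0.53, 0.77) = 0.77
  ¬x1 ∨ (¬x4 ∨ x2) = max(a, b) on (0.77, 0.77) = 0.77
  ¬(¬x1 ∨ (¬x4 ∨ x2)) = 1 − 0.77 = 0.23
  → value = 0.2300
|0.0249 − 0.2300| = 0.205

0.205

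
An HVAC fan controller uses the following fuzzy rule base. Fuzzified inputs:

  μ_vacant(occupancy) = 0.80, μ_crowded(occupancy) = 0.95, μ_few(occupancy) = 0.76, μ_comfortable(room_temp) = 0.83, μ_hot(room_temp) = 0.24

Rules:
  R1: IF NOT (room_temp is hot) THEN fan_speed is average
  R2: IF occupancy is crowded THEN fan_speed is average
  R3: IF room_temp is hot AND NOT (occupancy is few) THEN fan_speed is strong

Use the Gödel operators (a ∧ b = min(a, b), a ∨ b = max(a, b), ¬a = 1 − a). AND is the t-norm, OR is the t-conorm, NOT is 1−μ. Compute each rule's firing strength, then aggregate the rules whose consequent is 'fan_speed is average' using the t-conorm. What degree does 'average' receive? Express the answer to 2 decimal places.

R1: ¬hot=1−0.24=0.76 → w = 0.76
R2: crowded=0.95 → w = 0.95
R3: hot=0.24, ¬few=1−0.76=0.24; AND[min(a, b)] → w = 0.24
Rules with consequent 'average': {R1, R2} → strengths 0.76, 0.95
Aggregate via t-conorm [max(a, b)]: 0.95

0.95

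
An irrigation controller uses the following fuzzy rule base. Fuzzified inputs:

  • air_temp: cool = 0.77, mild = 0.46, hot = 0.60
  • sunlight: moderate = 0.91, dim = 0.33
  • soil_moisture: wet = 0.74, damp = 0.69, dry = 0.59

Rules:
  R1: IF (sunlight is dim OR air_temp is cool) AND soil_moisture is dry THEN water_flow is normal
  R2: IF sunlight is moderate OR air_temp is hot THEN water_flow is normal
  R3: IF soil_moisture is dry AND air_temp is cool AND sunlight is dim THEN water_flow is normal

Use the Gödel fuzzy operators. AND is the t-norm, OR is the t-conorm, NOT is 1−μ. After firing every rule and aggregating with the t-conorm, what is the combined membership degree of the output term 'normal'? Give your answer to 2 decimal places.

R1: (dim=0.33 OR cool=0.77) = 0.77; AND[min(a, b)] with dry=0.59 → w = 0.59
R2: moderate=0.91, hot=0.60; OR[max(a, b)] → w = 0.91
R3: dry=0.59, cool=0.77, dim=0.33; AND[min(a, b)] → w = 0.33
Rules with consequent 'normal': {R1, R2, R3} → strengths 0.59, 0.91, 0.33
Aggregate via t-conorm [max(a, b)]: 0.91

0.91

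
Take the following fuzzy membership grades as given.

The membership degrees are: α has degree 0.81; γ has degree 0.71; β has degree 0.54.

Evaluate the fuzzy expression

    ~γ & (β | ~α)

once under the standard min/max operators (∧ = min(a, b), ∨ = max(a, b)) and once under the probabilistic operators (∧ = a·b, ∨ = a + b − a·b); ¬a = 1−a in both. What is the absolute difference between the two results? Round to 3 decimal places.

Under standard min/max:
  ~γ = 1 − 0.71 = 0.29
  ~α = 1 − 0.81 = 0.19
  β | ~α = max(a, b) on (0.54, 0.19) = 0.54
  ~γ & (β | ~α) = min(a, b) on (0.29, 0.54) = 0.29
  → value = 0.2900
Under probabilistic:
  ~γ = 1 − 0.7100 = 0.2900
  ~α = 1 − 0.8100 = 0.1900
  β | ~α = a + b − a·b on (0.5400, 0.1900) = 0.6274
  ~γ & (β | ~α) = a·b on (0.2900, 0.6274) = 0.1819
  → value = 0.1819
|0.2900 − 0.1819| = 0.108

0.108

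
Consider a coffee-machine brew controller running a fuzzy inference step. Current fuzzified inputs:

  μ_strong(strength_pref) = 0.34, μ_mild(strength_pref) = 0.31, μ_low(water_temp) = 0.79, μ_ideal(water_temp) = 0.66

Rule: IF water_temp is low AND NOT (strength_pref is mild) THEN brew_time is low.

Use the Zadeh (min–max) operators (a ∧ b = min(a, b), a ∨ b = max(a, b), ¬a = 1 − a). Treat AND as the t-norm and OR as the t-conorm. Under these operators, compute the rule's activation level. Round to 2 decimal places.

firing strength: low=0.79, ¬mild=1−0.31=0.69; AND[min(a, b)] → w = 0.69

0.69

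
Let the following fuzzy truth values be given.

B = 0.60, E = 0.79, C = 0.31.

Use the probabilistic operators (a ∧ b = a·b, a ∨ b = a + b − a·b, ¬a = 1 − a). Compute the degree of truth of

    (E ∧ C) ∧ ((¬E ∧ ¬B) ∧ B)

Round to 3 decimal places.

0.012

E ∧ C = a·b on (0.7900, 0.3100) = 0.2449
¬E = 1 − 0.7900 = 0.2100
¬B = 1 − 0.6000 = 0.4000
¬E ∧ ¬B = a·b on (0.2100, 0.4000) = 0.0840
(¬E ∧ ¬B) ∧ B = a·b on (0.0840, 0.6000) = 0.0504
(E ∧ C) ∧ ((¬E ∧ ¬B) ∧ B) = a·b on (0.2449, 0.0504) = 0.0123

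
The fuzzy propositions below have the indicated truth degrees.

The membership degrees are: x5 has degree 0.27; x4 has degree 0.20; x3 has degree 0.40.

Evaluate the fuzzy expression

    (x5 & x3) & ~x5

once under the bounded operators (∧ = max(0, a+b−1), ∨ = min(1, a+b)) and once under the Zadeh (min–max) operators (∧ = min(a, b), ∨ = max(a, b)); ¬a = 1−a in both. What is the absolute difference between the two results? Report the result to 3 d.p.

Under bounded:
  x5 & x3 = max(0, a+b−1) on (0.27, 0.40) = 0.00
  ~x5 = 1 − 0.27 = 0.73
  (x5 & x3) & ~x5 = max(0, a+b−1) on (0.00, 0.73) = 0.00
  → value = 0.0000
Under Zadeh (min–max):
  x5 & x3 = min(a, b) on (0.27, 0.40) = 0.27
  ~x5 = 1 − 0.27 = 0.73
  (x5 & x3) & ~x5 = min(a, b) on (0.27, 0.73) = 0.27
  → value = 0.2700
|0.0000 − 0.2700| = 0.270

0.270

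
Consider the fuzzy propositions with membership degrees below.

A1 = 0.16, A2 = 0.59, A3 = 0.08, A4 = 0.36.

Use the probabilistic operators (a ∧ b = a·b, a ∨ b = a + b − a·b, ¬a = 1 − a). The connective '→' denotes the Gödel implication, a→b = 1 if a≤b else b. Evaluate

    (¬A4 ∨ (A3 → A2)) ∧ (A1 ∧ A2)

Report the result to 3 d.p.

¬A4 = 1 − 0.3600 = 0.6400
A3 → A2  [Gödel: 1 if a≤b else b] with a=0.0800, b=0.5900 → 1.0000
¬A4 ∨ (A3 → A2) = a + b − a·b on (0.6400, 1.0000) = 1.0000
A1 ∧ A2 = a·b on (0.1600, 0.5900) = 0.0944
(¬A4 ∨ (A3 → A2)) ∧ (A1 ∧ A2) = a·b on (1.0000, 0.0944) = 0.0944

0.094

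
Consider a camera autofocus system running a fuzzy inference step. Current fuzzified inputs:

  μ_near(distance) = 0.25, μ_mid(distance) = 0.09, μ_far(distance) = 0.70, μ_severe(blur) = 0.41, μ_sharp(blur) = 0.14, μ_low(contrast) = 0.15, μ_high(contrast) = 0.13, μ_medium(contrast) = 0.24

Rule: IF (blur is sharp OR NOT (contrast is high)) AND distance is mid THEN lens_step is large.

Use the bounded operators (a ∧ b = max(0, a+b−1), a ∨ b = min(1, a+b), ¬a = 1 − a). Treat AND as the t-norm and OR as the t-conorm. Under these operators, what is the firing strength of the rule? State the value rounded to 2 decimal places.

firing strength: (sharp=0.14 OR ¬high=1−0.13=0.87) = 1.00; AND[max(0, a+b−1)] with mid=0.09 → w = 0.09

0.09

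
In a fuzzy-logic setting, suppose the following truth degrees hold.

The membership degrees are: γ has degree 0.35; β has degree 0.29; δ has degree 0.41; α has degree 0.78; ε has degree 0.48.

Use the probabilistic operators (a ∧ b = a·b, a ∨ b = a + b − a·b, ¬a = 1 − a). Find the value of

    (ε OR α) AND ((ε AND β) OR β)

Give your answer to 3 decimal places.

0.344

ε OR α = a + b − a·b on (0.4800, 0.7800) = 0.8856
ε AND β = a·b on (0.4800, 0.2900) = 0.1392
(ε AND β) OR β = a + b − a·b on (0.1392, 0.2900) = 0.3888
(ε OR α) AND ((ε AND β) OR β) = a·b on (0.8856, 0.3888) = 0.3443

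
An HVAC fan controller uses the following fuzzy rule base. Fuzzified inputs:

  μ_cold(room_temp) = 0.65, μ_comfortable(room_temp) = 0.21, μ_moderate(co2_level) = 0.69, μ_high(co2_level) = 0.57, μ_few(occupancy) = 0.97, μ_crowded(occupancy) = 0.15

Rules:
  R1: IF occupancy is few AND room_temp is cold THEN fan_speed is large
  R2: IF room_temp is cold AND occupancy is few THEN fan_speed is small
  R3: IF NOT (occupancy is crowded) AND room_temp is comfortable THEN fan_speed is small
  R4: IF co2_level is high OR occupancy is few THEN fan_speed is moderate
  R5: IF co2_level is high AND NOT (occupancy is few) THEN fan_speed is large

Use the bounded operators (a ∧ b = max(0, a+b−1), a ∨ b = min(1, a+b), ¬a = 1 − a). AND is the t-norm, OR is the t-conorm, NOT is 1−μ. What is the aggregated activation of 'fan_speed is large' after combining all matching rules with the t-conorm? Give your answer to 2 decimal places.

R1: few=0.97, cold=0.65; AND[max(0, a+b−1)] → w = 0.62
R2: cold=0.65, few=0.97; AND[max(0, a+b−1)] → w = 0.62
R3: ¬crowded=1−0.15=0.85, comfortable=0.21; AND[max(0, a+b−1)] → w = 0.06
R4: high=0.57, few=0.97; OR[min(1, a+b)] → w = 1.00
R5: high=0.57, ¬few=1−0.97=0.03; AND[max(0, a+b−1)] → w = 0.00
Rules with consequent 'large': {R1, R5} → strengths 0.62, 0.00
Aggregate via t-conorm [min(1, a+b)]: 0.62

0.62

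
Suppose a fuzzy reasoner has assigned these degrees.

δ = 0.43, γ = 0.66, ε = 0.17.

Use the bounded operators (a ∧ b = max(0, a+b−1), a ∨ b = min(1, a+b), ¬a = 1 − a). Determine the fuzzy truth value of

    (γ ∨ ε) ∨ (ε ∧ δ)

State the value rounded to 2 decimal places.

0.83

γ ∨ ε = min(1, a+b) on (0.66, 0.17) = 0.83
ε ∧ δ = max(0, a+b−1) on (0.17, 0.43) = 0.00
(γ ∨ ε) ∨ (ε ∧ δ) = min(1, a+b) on (0.83, 0.00) = 0.83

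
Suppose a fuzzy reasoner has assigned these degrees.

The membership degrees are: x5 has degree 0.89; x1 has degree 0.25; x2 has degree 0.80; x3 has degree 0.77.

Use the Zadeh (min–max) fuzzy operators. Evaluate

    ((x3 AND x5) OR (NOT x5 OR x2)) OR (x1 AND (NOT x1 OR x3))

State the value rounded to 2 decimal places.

x3 AND x5 = min(a, b) on (0.77, 0.89) = 0.77
NOT x5 = 1 − 0.89 = 0.11
NOT x5 OR x2 = max(a, b) on (0.11, 0.80) = 0.80
(x3 AND x5) OR (NOT x5 OR x2) = max(a, b) on (0.77, 0.80) = 0.80
NOT x1 = 1 − 0.25 = 0.75
NOT x1 OR x3 = max(a, b) on (0.75, 0.77) = 0.77
x1 AND (NOT x1 OR x3) = min(a, b) on (0.25, 0.77) = 0.25
((x3 AND x5) OR (NOT x5 OR x2)) OR (x1 AND (NOT x1 OR x3)) = max(a, b) on (0.80, 0.25) = 0.80

0.80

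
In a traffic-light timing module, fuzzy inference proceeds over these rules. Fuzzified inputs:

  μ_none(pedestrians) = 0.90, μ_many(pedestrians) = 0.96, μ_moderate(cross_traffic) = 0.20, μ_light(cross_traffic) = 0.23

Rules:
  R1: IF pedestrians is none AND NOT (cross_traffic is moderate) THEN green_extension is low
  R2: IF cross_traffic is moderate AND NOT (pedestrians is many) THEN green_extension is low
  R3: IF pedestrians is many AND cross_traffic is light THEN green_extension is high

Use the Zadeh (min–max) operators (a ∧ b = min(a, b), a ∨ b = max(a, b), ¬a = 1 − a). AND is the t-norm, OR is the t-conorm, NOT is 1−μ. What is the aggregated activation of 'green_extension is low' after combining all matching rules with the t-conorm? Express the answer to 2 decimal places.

0.80

R1: none=0.90, ¬moderate=1−0.20=0.80; AND[min(a, b)] → w = 0.80
R2: moderate=0.20, ¬many=1−0.96=0.04; AND[min(a, b)] → w = 0.04
R3: many=0.96, light=0.23; AND[min(a, b)] → w = 0.23
Rules with consequent 'low': {R1, R2} → strengths 0.80, 0.04
Aggregate via t-conorm [max(a, b)]: 0.80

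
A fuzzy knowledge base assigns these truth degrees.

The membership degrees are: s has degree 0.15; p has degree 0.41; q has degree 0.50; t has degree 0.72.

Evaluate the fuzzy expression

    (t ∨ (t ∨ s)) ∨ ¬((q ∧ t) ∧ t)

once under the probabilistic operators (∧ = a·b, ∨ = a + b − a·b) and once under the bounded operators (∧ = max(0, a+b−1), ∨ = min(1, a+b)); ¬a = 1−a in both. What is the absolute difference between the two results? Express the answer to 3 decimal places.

0.017

Under probabilistic:
  t ∨ s = a + b − a·b on (0.7200, 0.1500) = 0.7620
  t ∨ (t ∨ s) = a + b − a·b on (0.7200, 0.7620) = 0.9334
  q ∧ t = a·b on (0.5000, 0.7200) = 0.3600
  (q ∧ t) ∧ t = a·b on (0.3600, 0.7200) = 0.2592
  ¬((q ∧ t) ∧ t) = 1 − 0.2592 = 0.7408
  (t ∨ (t ∨ s)) ∨ ¬((q ∧ t) ∧ t) = a + b − a·b on (0.9334, 0.7408) = 0.9827
  → value = 0.9827
Under bounded:
  t ∨ s = min(1, a+b) on (0.72, 0.15) = 0.87
  t ∨ (t ∨ s) = min(1, a+b) on (0.72, 0.87) = 1.00
  q ∧ t = max(0, a+b−1) on (0.50, 0.72) = 0.22
  (q ∧ t) ∧ t = max(0, a+b−1) on (0.22, 0.72) = 0.00
  ¬((q ∧ t) ∧ t) = 1 − 0.00 = 1.00
  (t ∨ (t ∨ s)) ∨ ¬((q ∧ t) ∧ t) = min(1, a+b) on (1.00, 1.00) = 1.00
  → value = 1.0000
|0.9827 − 1.0000| = 0.017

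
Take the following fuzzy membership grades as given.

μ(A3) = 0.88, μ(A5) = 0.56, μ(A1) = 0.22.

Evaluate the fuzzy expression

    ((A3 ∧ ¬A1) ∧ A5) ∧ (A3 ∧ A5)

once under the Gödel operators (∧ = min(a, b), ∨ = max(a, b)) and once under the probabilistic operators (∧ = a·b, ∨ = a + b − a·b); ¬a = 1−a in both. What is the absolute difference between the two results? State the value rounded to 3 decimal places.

Under Gödel:
  ¬A1 = 1 − 0.22 = 0.78
  A3 ∧ ¬A1 = min(a, b) on (0.88, 0.78) = 0.78
  (A3 ∧ ¬A1) ∧ A5 = min(a, b) on (0.78, 0.56) = 0.56
  A3 ∧ A5 = min(a, b) on (0.88, 0.56) = 0.56
  ((A3 ∧ ¬A1) ∧ A5) ∧ (A3 ∧ A5) = min(a, b) on (0.56, 0.56) = 0.56
  → value = 0.5600
Under probabilistic:
  ¬A1 = 1 − 0.2200 = 0.7800
  A3 ∧ ¬A1 = a·b on (0.8800, 0.7800) = 0.6864
  (A3 ∧ ¬A1) ∧ A5 = a·b on (0.6864, 0.5600) = 0.3844
  A3 ∧ A5 = a·b on (0.8800, 0.5600) = 0.4928
  ((A3 ∧ ¬A1) ∧ A5) ∧ (A3 ∧ A5) = a·b on (0.3844, 0.4928) = 0.1894
  → value = 0.1894
|0.5600 − 0.1894| = 0.371

0.371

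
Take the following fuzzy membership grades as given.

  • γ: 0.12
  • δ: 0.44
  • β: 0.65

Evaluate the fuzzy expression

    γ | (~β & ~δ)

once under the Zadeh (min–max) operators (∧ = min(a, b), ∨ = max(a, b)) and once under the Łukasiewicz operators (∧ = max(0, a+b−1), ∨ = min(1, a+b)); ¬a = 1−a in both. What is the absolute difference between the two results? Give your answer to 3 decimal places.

Under Zadeh (min–max):
  ~β = 1 − 0.65 = 0.35
  ~δ = 1 − 0.44 = 0.56
  ~β & ~δ = min(a, b) on (0.35, 0.56) = 0.35
  γ | (~β & ~δ) = max(a, b) on (0.12, 0.35) = 0.35
  → value = 0.3500
Under Łukasiewicz:
  ~β = 1 − 0.65 = 0.35
  ~δ = 1 − 0.44 = 0.56
  ~β & ~δ = max(0, a+b−1) on (0.35, 0.56) = 0.00
  γ | (~β & ~δ) = min(1, a+b) on (0.12, 0.00) = 0.12
  → value = 0.1200
|0.3500 − 0.1200| = 0.230

0.230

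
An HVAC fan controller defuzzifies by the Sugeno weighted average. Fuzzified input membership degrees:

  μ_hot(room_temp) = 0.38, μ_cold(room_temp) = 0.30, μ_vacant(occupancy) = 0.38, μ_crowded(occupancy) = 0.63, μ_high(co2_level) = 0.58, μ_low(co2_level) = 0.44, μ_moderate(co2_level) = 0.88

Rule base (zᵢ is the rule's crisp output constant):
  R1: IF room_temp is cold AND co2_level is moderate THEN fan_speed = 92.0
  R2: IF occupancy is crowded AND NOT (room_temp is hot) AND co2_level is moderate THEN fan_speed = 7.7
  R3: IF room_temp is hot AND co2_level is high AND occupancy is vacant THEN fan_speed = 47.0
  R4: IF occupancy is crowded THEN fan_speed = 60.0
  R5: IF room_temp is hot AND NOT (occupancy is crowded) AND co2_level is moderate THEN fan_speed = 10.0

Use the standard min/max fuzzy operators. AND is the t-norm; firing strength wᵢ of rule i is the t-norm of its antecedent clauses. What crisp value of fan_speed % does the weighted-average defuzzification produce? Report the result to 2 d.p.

39.88

R1 (z=92.0): cold=0.30, moderate=0.88; AND[min(a, b)] → w = 0.30
R2 (z=7.7): crowded=0.63, ¬hot=1−0.38=0.62, moderate=0.88; AND[min(a, b)] → w = 0.62
R3 (z=47.0): hot=0.38, high=0.58, vacant=0.38; AND[min(a, b)] → w = 0.38
R4 (z=60.0): crowded=0.63 → w = 0.63
R5 (z=10.0): hot=0.38, ¬crowded=1−0.63=0.37, moderate=0.88; AND[min(a, b)] → w = 0.37
Weighted average = (0.30·92.0 + 0.62·7.7 + 0.38·47.0 + 0.63·60.0 + 0.37·10.0) / (0.30 + 0.62 + 0.38 + 0.63 + 0.37)
  = 91.7340 / 2.3000 = 39.88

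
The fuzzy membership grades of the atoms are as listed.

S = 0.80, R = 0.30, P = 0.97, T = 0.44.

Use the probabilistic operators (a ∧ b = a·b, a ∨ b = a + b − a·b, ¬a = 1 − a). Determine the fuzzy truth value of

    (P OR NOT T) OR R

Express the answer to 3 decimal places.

NOT T = 1 − 0.4400 = 0.5600
P OR NOT T = a + b − a·b on (0.9700, 0.5600) = 0.9868
(P OR NOT T) OR R = a + b − a·b on (0.9868, 0.3000) = 0.9908

0.991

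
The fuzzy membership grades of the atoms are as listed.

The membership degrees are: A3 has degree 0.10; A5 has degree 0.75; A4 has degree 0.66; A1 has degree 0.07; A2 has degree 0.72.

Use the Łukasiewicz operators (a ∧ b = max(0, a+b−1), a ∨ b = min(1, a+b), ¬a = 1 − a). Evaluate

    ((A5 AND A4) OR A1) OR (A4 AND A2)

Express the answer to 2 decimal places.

0.86

A5 AND A4 = max(0, a+b−1) on (0.75, 0.66) = 0.41
(A5 AND A4) OR A1 = min(1, a+b) on (0.41, 0.07) = 0.48
A4 AND A2 = max(0, a+b−1) on (0.66, 0.72) = 0.38
((A5 AND A4) OR A1) OR (A4 AND A2) = min(1, a+b) on (0.48, 0.38) = 0.86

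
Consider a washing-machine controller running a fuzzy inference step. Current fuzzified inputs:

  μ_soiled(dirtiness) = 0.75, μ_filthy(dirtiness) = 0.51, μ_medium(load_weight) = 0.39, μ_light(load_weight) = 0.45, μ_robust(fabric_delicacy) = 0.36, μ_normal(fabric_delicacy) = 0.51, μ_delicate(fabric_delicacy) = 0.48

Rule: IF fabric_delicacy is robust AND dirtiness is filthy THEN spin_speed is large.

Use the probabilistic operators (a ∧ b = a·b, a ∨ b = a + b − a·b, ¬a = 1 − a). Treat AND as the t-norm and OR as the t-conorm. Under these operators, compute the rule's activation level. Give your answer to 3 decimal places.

0.184

firing strength: robust=0.36, filthy=0.51; AND[a·b] → w = 0.1836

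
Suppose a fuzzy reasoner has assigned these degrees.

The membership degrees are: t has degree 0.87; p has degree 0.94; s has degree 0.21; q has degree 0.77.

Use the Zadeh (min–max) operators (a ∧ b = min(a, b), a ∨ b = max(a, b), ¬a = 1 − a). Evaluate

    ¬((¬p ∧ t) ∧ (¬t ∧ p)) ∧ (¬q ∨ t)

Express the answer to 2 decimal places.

0.87

¬p = 1 − 0.94 = 0.06
¬p ∧ t = min(a, b) on (0.06, 0.87) = 0.06
¬t = 1 − 0.87 = 0.13
¬t ∧ p = min(a, b) on (0.13, 0.94) = 0.13
(¬p ∧ t) ∧ (¬t ∧ p) = min(a, b) on (0.06, 0.13) = 0.06
¬((¬p ∧ t) ∧ (¬t ∧ p)) = 1 − 0.06 = 0.94
¬q = 1 − 0.77 = 0.23
¬q ∨ t = max(a, b) on (0.23, 0.87) = 0.87
¬((¬p ∧ t) ∧ (¬t ∧ p)) ∧ (¬q ∨ t) = min(a, b) on (0.94, 0.87) = 0.87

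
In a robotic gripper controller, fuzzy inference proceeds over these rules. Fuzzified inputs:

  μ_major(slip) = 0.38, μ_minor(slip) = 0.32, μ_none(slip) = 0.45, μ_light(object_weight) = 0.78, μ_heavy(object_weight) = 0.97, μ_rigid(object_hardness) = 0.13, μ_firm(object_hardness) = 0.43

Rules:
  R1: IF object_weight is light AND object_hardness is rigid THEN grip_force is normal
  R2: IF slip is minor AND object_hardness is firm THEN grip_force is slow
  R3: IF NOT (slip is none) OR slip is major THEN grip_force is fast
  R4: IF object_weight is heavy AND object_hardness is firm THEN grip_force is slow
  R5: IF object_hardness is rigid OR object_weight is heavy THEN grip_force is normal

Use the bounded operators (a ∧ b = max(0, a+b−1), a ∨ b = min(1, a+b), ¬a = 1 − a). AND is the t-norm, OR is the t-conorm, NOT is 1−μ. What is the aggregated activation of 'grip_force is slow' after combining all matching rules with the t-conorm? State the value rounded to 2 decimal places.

0.40

R1: light=0.78, rigid=0.13; AND[max(0, a+b−1)] → w = 0.00
R2: minor=0.32, firm=0.43; AND[max(0, a+b−1)] → w = 0.00
R3: ¬none=1−0.45=0.55, major=0.38; OR[min(1, a+b)] → w = 0.93
R4: heavy=0.97, firm=0.43; AND[max(0, a+b−1)] → w = 0.40
R5: rigid=0.13, heavy=0.97; OR[min(1, a+b)] → w = 1.00
Rules with consequent 'slow': {R2, R4} → strengths 0.00, 0.40
Aggregate via t-conorm [min(1, a+b)]: 0.40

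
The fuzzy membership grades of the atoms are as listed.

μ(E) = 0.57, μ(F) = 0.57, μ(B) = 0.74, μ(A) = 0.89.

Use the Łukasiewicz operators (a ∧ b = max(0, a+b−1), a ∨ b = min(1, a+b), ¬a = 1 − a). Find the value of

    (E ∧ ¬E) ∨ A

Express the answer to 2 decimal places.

0.89

¬E = 1 − 0.57 = 0.43
E ∧ ¬E = max(0, a+b−1) on (0.57, 0.43) = 0.00
(E ∧ ¬E) ∨ A = min(1, a+b) on (0.00, 0.89) = 0.89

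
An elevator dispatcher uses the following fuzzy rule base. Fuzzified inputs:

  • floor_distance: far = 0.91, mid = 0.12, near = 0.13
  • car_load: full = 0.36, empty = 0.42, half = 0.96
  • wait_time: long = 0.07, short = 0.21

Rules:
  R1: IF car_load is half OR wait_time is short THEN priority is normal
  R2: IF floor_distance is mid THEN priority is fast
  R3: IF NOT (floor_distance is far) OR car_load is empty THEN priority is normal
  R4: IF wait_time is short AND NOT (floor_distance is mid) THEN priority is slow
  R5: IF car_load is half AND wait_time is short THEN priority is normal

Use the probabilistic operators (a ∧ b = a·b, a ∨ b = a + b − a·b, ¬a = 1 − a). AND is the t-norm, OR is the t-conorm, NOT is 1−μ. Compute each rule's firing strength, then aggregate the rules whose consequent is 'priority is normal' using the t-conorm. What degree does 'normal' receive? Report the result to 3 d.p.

R1: half=0.96, short=0.21; OR[a + b − a·b] → w = 0.9684
R2: mid=0.12 → w = 0.1200
R3: ¬far=1−0.91=0.09, empty=0.42; OR[a + b − a·b] → w = 0.4722
R4: short=0.21, ¬mid=1−0.12=0.88; AND[a·b] → w = 0.1848
R5: half=0.96, short=0.21; AND[a·b] → w = 0.2016
Rules with consequent 'normal': {R1, R3, R5} → strengths 0.9684, 0.4722, 0.2016
Aggregate via t-conorm [a + b − a·b]: 0.9867

0.987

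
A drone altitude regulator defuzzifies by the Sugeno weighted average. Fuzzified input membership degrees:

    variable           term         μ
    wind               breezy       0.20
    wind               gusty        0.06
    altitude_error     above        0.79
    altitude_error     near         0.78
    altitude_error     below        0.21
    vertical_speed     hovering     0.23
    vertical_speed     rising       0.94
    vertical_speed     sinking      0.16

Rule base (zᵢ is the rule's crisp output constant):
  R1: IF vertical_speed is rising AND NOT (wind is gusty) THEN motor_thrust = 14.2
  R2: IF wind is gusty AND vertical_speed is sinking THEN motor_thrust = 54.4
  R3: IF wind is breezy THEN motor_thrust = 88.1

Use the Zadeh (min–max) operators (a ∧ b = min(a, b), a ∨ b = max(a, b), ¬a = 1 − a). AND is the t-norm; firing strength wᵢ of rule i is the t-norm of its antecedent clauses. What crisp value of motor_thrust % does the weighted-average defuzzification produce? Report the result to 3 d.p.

R1 (z=14.2): rising=0.94, ¬gusty=1−0.06=0.94; AND[min(a, b)] → w = 0.94
R2 (z=54.4): gusty=0.06, sinking=0.16; AND[min(a, b)] → w = 0.06
R3 (z=88.1): breezy=0.20 → w = 0.20
Weighted average = (0.94·14.2 + 0.06·54.4 + 0.20·88.1) / (0.94 + 0.06 + 0.20)
  = 34.2320 / 1.2000 = 28.527

28.527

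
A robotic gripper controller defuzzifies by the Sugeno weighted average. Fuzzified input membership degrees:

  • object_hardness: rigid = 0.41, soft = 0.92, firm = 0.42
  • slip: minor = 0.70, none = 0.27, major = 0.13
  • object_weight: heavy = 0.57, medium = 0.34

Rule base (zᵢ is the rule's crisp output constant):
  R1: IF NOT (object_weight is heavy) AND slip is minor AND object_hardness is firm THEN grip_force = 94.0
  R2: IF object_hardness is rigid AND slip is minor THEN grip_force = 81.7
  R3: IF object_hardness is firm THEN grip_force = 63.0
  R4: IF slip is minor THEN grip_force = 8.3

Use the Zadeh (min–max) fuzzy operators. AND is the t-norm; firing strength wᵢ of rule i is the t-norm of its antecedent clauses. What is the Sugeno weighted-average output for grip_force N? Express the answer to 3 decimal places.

R1 (z=94.0): ¬heavy=1−0.57=0.43, minor=0.70, firm=0.42; AND[min(a, b)] → w = 0.42
R2 (z=81.7): rigid=0.41, minor=0.70; AND[min(a, b)] → w = 0.41
R3 (z=63.0): firm=0.42 → w = 0.42
R4 (z=8.3): minor=0.70 → w = 0.70
Weighted average = (0.42·94.0 + 0.41·81.7 + 0.42·63.0 + 0.70·8.3) / (0.42 + 0.41 + 0.42 + 0.70)
  = 105.2470 / 1.9500 = 53.973

53.973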